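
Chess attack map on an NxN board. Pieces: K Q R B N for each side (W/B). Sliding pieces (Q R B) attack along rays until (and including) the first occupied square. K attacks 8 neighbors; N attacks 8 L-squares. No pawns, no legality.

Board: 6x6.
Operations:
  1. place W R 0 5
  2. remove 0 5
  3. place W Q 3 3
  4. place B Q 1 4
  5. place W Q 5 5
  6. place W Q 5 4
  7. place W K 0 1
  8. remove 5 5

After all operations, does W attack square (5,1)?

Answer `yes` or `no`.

Op 1: place WR@(0,5)
Op 2: remove (0,5)
Op 3: place WQ@(3,3)
Op 4: place BQ@(1,4)
Op 5: place WQ@(5,5)
Op 6: place WQ@(5,4)
Op 7: place WK@(0,1)
Op 8: remove (5,5)
Per-piece attacks for W:
  WK@(0,1): attacks (0,2) (0,0) (1,1) (1,2) (1,0)
  WQ@(3,3): attacks (3,4) (3,5) (3,2) (3,1) (3,0) (4,3) (5,3) (2,3) (1,3) (0,3) (4,4) (5,5) (4,2) (5,1) (2,4) (1,5) (2,2) (1,1) (0,0)
  WQ@(5,4): attacks (5,5) (5,3) (5,2) (5,1) (5,0) (4,4) (3,4) (2,4) (1,4) (4,5) (4,3) (3,2) (2,1) (1,0) [ray(-1,0) blocked at (1,4)]
W attacks (5,1): yes

Answer: yes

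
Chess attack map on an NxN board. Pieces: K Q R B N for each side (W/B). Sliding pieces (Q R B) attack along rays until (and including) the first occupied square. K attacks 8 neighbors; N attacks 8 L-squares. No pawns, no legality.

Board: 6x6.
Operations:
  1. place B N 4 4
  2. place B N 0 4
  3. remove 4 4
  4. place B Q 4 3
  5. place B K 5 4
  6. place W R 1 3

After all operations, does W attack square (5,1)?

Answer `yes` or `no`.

Op 1: place BN@(4,4)
Op 2: place BN@(0,4)
Op 3: remove (4,4)
Op 4: place BQ@(4,3)
Op 5: place BK@(5,4)
Op 6: place WR@(1,3)
Per-piece attacks for W:
  WR@(1,3): attacks (1,4) (1,5) (1,2) (1,1) (1,0) (2,3) (3,3) (4,3) (0,3) [ray(1,0) blocked at (4,3)]
W attacks (5,1): no

Answer: no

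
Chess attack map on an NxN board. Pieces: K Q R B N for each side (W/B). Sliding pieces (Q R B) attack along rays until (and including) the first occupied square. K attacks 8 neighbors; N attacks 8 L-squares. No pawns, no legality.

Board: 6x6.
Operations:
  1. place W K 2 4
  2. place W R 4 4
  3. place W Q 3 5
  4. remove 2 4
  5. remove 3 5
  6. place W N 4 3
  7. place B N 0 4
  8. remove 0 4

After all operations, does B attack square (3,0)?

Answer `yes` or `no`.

Op 1: place WK@(2,4)
Op 2: place WR@(4,4)
Op 3: place WQ@(3,5)
Op 4: remove (2,4)
Op 5: remove (3,5)
Op 6: place WN@(4,3)
Op 7: place BN@(0,4)
Op 8: remove (0,4)
Per-piece attacks for B:
B attacks (3,0): no

Answer: no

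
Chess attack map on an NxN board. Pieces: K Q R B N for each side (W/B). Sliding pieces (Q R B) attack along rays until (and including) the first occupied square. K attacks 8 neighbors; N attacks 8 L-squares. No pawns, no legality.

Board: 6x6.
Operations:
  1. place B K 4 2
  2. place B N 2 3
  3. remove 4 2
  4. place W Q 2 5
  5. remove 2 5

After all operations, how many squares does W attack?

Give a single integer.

Op 1: place BK@(4,2)
Op 2: place BN@(2,3)
Op 3: remove (4,2)
Op 4: place WQ@(2,5)
Op 5: remove (2,5)
Per-piece attacks for W:
Union (0 distinct): (none)

Answer: 0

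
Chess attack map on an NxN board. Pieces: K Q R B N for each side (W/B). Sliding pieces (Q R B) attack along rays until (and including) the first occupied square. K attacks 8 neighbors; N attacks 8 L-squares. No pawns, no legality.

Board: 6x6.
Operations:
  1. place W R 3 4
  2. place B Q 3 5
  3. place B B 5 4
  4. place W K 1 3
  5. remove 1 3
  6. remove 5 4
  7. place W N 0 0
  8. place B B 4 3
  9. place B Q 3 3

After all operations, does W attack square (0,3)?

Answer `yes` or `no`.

Answer: no

Derivation:
Op 1: place WR@(3,4)
Op 2: place BQ@(3,5)
Op 3: place BB@(5,4)
Op 4: place WK@(1,3)
Op 5: remove (1,3)
Op 6: remove (5,4)
Op 7: place WN@(0,0)
Op 8: place BB@(4,3)
Op 9: place BQ@(3,3)
Per-piece attacks for W:
  WN@(0,0): attacks (1,2) (2,1)
  WR@(3,4): attacks (3,5) (3,3) (4,4) (5,4) (2,4) (1,4) (0,4) [ray(0,1) blocked at (3,5); ray(0,-1) blocked at (3,3)]
W attacks (0,3): no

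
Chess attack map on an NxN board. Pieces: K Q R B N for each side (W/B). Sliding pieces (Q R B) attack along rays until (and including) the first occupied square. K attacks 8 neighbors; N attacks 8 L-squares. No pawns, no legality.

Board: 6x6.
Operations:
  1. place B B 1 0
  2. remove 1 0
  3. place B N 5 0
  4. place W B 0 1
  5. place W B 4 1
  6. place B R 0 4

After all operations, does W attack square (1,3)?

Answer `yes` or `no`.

Answer: no

Derivation:
Op 1: place BB@(1,0)
Op 2: remove (1,0)
Op 3: place BN@(5,0)
Op 4: place WB@(0,1)
Op 5: place WB@(4,1)
Op 6: place BR@(0,4)
Per-piece attacks for W:
  WB@(0,1): attacks (1,2) (2,3) (3,4) (4,5) (1,0)
  WB@(4,1): attacks (5,2) (5,0) (3,2) (2,3) (1,4) (0,5) (3,0) [ray(1,-1) blocked at (5,0)]
W attacks (1,3): no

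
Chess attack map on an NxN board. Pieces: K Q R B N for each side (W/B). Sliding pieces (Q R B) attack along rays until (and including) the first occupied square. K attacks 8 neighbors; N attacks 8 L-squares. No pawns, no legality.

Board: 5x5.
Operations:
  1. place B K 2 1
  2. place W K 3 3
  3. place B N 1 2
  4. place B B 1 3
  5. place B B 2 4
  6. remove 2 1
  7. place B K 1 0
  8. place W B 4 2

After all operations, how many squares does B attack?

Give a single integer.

Op 1: place BK@(2,1)
Op 2: place WK@(3,3)
Op 3: place BN@(1,2)
Op 4: place BB@(1,3)
Op 5: place BB@(2,4)
Op 6: remove (2,1)
Op 7: place BK@(1,0)
Op 8: place WB@(4,2)
Per-piece attacks for B:
  BK@(1,0): attacks (1,1) (2,0) (0,0) (2,1) (0,1)
  BN@(1,2): attacks (2,4) (3,3) (0,4) (2,0) (3,1) (0,0)
  BB@(1,3): attacks (2,4) (2,2) (3,1) (4,0) (0,4) (0,2) [ray(1,1) blocked at (2,4)]
  BB@(2,4): attacks (3,3) (1,3) [ray(1,-1) blocked at (3,3); ray(-1,-1) blocked at (1,3)]
Union (13 distinct): (0,0) (0,1) (0,2) (0,4) (1,1) (1,3) (2,0) (2,1) (2,2) (2,4) (3,1) (3,3) (4,0)

Answer: 13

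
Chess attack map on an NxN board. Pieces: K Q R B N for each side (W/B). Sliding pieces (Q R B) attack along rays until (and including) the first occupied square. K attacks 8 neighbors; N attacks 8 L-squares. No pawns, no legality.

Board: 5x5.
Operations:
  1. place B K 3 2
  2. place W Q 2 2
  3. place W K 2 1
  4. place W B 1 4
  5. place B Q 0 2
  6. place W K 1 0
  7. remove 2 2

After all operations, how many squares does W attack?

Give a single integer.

Op 1: place BK@(3,2)
Op 2: place WQ@(2,2)
Op 3: place WK@(2,1)
Op 4: place WB@(1,4)
Op 5: place BQ@(0,2)
Op 6: place WK@(1,0)
Op 7: remove (2,2)
Per-piece attacks for W:
  WK@(1,0): attacks (1,1) (2,0) (0,0) (2,1) (0,1)
  WB@(1,4): attacks (2,3) (3,2) (0,3) [ray(1,-1) blocked at (3,2)]
  WK@(2,1): attacks (2,2) (2,0) (3,1) (1,1) (3,2) (3,0) (1,2) (1,0)
Union (13 distinct): (0,0) (0,1) (0,3) (1,0) (1,1) (1,2) (2,0) (2,1) (2,2) (2,3) (3,0) (3,1) (3,2)

Answer: 13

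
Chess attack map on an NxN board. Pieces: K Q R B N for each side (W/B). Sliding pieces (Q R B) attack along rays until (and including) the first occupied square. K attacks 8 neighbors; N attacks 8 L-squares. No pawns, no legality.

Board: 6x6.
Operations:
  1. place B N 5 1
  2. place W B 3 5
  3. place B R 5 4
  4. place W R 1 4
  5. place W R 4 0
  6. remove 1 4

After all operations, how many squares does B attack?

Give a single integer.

Op 1: place BN@(5,1)
Op 2: place WB@(3,5)
Op 3: place BR@(5,4)
Op 4: place WR@(1,4)
Op 5: place WR@(4,0)
Op 6: remove (1,4)
Per-piece attacks for B:
  BN@(5,1): attacks (4,3) (3,2) (3,0)
  BR@(5,4): attacks (5,5) (5,3) (5,2) (5,1) (4,4) (3,4) (2,4) (1,4) (0,4) [ray(0,-1) blocked at (5,1)]
Union (12 distinct): (0,4) (1,4) (2,4) (3,0) (3,2) (3,4) (4,3) (4,4) (5,1) (5,2) (5,3) (5,5)

Answer: 12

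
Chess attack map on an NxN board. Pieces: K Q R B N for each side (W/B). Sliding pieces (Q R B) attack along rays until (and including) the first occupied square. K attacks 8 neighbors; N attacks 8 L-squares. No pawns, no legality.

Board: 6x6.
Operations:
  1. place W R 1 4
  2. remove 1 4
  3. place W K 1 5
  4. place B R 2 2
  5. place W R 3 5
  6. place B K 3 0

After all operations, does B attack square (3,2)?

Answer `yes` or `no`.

Answer: yes

Derivation:
Op 1: place WR@(1,4)
Op 2: remove (1,4)
Op 3: place WK@(1,5)
Op 4: place BR@(2,2)
Op 5: place WR@(3,5)
Op 6: place BK@(3,0)
Per-piece attacks for B:
  BR@(2,2): attacks (2,3) (2,4) (2,5) (2,1) (2,0) (3,2) (4,2) (5,2) (1,2) (0,2)
  BK@(3,0): attacks (3,1) (4,0) (2,0) (4,1) (2,1)
B attacks (3,2): yes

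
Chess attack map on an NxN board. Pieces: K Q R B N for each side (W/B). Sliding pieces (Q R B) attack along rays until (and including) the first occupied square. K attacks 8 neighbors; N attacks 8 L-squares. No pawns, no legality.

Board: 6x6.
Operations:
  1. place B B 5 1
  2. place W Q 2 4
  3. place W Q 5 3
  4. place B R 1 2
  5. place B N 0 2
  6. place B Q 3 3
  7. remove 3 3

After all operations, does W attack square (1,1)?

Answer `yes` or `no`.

Answer: no

Derivation:
Op 1: place BB@(5,1)
Op 2: place WQ@(2,4)
Op 3: place WQ@(5,3)
Op 4: place BR@(1,2)
Op 5: place BN@(0,2)
Op 6: place BQ@(3,3)
Op 7: remove (3,3)
Per-piece attacks for W:
  WQ@(2,4): attacks (2,5) (2,3) (2,2) (2,1) (2,0) (3,4) (4,4) (5,4) (1,4) (0,4) (3,5) (3,3) (4,2) (5,1) (1,5) (1,3) (0,2) [ray(1,-1) blocked at (5,1); ray(-1,-1) blocked at (0,2)]
  WQ@(5,3): attacks (5,4) (5,5) (5,2) (5,1) (4,3) (3,3) (2,3) (1,3) (0,3) (4,4) (3,5) (4,2) (3,1) (2,0) [ray(0,-1) blocked at (5,1)]
W attacks (1,1): no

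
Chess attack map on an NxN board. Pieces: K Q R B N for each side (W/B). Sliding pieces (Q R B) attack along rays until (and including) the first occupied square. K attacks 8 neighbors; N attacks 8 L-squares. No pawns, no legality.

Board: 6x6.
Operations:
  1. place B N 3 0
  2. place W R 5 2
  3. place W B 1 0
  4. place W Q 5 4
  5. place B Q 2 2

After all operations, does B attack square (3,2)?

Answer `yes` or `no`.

Answer: yes

Derivation:
Op 1: place BN@(3,0)
Op 2: place WR@(5,2)
Op 3: place WB@(1,0)
Op 4: place WQ@(5,4)
Op 5: place BQ@(2,2)
Per-piece attacks for B:
  BQ@(2,2): attacks (2,3) (2,4) (2,5) (2,1) (2,0) (3,2) (4,2) (5,2) (1,2) (0,2) (3,3) (4,4) (5,5) (3,1) (4,0) (1,3) (0,4) (1,1) (0,0) [ray(1,0) blocked at (5,2)]
  BN@(3,0): attacks (4,2) (5,1) (2,2) (1,1)
B attacks (3,2): yes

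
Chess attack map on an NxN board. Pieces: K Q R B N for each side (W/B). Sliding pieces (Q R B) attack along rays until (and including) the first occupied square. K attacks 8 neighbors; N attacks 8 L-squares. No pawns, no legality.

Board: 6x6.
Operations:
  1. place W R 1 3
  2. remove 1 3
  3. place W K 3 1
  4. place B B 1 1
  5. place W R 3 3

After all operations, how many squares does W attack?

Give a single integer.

Op 1: place WR@(1,3)
Op 2: remove (1,3)
Op 3: place WK@(3,1)
Op 4: place BB@(1,1)
Op 5: place WR@(3,3)
Per-piece attacks for W:
  WK@(3,1): attacks (3,2) (3,0) (4,1) (2,1) (4,2) (4,0) (2,2) (2,0)
  WR@(3,3): attacks (3,4) (3,5) (3,2) (3,1) (4,3) (5,3) (2,3) (1,3) (0,3) [ray(0,-1) blocked at (3,1)]
Union (16 distinct): (0,3) (1,3) (2,0) (2,1) (2,2) (2,3) (3,0) (3,1) (3,2) (3,4) (3,5) (4,0) (4,1) (4,2) (4,3) (5,3)

Answer: 16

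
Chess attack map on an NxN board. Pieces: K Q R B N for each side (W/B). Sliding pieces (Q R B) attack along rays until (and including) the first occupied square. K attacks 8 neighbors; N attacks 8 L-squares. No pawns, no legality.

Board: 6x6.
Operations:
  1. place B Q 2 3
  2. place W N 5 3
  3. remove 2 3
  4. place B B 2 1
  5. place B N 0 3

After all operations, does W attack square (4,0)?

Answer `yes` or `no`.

Answer: no

Derivation:
Op 1: place BQ@(2,3)
Op 2: place WN@(5,3)
Op 3: remove (2,3)
Op 4: place BB@(2,1)
Op 5: place BN@(0,3)
Per-piece attacks for W:
  WN@(5,3): attacks (4,5) (3,4) (4,1) (3,2)
W attacks (4,0): no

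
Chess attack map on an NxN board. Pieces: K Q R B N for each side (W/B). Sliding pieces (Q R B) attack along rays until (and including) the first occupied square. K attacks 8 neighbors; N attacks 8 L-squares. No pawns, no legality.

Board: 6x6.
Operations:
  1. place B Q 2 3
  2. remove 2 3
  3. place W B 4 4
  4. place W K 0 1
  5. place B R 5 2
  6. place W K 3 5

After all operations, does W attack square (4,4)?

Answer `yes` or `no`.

Answer: yes

Derivation:
Op 1: place BQ@(2,3)
Op 2: remove (2,3)
Op 3: place WB@(4,4)
Op 4: place WK@(0,1)
Op 5: place BR@(5,2)
Op 6: place WK@(3,5)
Per-piece attacks for W:
  WK@(0,1): attacks (0,2) (0,0) (1,1) (1,2) (1,0)
  WK@(3,5): attacks (3,4) (4,5) (2,5) (4,4) (2,4)
  WB@(4,4): attacks (5,5) (5,3) (3,5) (3,3) (2,2) (1,1) (0,0) [ray(-1,1) blocked at (3,5)]
W attacks (4,4): yes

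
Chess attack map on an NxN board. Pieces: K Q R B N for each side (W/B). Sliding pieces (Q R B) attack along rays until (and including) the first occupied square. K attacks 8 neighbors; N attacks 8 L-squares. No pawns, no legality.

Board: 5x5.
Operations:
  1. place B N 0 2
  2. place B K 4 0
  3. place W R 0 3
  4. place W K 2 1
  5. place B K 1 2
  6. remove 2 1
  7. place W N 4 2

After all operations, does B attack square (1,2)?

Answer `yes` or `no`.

Answer: no

Derivation:
Op 1: place BN@(0,2)
Op 2: place BK@(4,0)
Op 3: place WR@(0,3)
Op 4: place WK@(2,1)
Op 5: place BK@(1,2)
Op 6: remove (2,1)
Op 7: place WN@(4,2)
Per-piece attacks for B:
  BN@(0,2): attacks (1,4) (2,3) (1,0) (2,1)
  BK@(1,2): attacks (1,3) (1,1) (2,2) (0,2) (2,3) (2,1) (0,3) (0,1)
  BK@(4,0): attacks (4,1) (3,0) (3,1)
B attacks (1,2): no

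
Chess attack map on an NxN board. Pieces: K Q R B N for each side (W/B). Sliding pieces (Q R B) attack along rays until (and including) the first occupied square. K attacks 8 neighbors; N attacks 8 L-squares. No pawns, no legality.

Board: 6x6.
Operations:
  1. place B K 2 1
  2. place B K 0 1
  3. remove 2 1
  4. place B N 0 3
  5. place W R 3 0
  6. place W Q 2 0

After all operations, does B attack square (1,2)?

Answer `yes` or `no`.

Answer: yes

Derivation:
Op 1: place BK@(2,1)
Op 2: place BK@(0,1)
Op 3: remove (2,1)
Op 4: place BN@(0,3)
Op 5: place WR@(3,0)
Op 6: place WQ@(2,0)
Per-piece attacks for B:
  BK@(0,1): attacks (0,2) (0,0) (1,1) (1,2) (1,0)
  BN@(0,3): attacks (1,5) (2,4) (1,1) (2,2)
B attacks (1,2): yes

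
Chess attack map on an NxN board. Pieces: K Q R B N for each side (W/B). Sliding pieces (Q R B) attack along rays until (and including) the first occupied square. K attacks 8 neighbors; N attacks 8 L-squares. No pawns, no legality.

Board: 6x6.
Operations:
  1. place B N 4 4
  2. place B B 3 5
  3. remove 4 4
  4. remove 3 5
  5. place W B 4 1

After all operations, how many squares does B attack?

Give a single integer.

Op 1: place BN@(4,4)
Op 2: place BB@(3,5)
Op 3: remove (4,4)
Op 4: remove (3,5)
Op 5: place WB@(4,1)
Per-piece attacks for B:
Union (0 distinct): (none)

Answer: 0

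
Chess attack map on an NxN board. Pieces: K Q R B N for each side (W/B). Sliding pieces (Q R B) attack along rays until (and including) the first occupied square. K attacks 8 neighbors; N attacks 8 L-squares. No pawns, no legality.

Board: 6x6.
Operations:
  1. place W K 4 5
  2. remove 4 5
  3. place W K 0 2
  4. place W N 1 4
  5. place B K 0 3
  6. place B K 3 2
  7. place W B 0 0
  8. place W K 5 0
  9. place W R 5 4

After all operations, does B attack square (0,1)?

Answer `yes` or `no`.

Op 1: place WK@(4,5)
Op 2: remove (4,5)
Op 3: place WK@(0,2)
Op 4: place WN@(1,4)
Op 5: place BK@(0,3)
Op 6: place BK@(3,2)
Op 7: place WB@(0,0)
Op 8: place WK@(5,0)
Op 9: place WR@(5,4)
Per-piece attacks for B:
  BK@(0,3): attacks (0,4) (0,2) (1,3) (1,4) (1,2)
  BK@(3,2): attacks (3,3) (3,1) (4,2) (2,2) (4,3) (4,1) (2,3) (2,1)
B attacks (0,1): no

Answer: no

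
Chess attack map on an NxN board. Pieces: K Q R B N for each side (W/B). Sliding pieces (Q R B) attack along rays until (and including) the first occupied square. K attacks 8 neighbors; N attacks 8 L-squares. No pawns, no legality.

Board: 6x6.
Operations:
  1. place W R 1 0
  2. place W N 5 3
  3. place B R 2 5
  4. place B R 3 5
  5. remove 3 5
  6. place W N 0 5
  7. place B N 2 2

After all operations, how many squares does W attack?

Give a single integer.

Answer: 15

Derivation:
Op 1: place WR@(1,0)
Op 2: place WN@(5,3)
Op 3: place BR@(2,5)
Op 4: place BR@(3,5)
Op 5: remove (3,5)
Op 6: place WN@(0,5)
Op 7: place BN@(2,2)
Per-piece attacks for W:
  WN@(0,5): attacks (1,3) (2,4)
  WR@(1,0): attacks (1,1) (1,2) (1,3) (1,4) (1,5) (2,0) (3,0) (4,0) (5,0) (0,0)
  WN@(5,3): attacks (4,5) (3,4) (4,1) (3,2)
Union (15 distinct): (0,0) (1,1) (1,2) (1,3) (1,4) (1,5) (2,0) (2,4) (3,0) (3,2) (3,4) (4,0) (4,1) (4,5) (5,0)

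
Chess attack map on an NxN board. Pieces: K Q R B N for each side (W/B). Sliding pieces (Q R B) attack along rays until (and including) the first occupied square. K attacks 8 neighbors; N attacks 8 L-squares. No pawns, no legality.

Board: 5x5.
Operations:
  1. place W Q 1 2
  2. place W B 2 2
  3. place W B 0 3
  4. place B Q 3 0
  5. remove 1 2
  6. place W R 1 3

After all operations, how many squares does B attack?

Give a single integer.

Op 1: place WQ@(1,2)
Op 2: place WB@(2,2)
Op 3: place WB@(0,3)
Op 4: place BQ@(3,0)
Op 5: remove (1,2)
Op 6: place WR@(1,3)
Per-piece attacks for B:
  BQ@(3,0): attacks (3,1) (3,2) (3,3) (3,4) (4,0) (2,0) (1,0) (0,0) (4,1) (2,1) (1,2) (0,3) [ray(-1,1) blocked at (0,3)]
Union (12 distinct): (0,0) (0,3) (1,0) (1,2) (2,0) (2,1) (3,1) (3,2) (3,3) (3,4) (4,0) (4,1)

Answer: 12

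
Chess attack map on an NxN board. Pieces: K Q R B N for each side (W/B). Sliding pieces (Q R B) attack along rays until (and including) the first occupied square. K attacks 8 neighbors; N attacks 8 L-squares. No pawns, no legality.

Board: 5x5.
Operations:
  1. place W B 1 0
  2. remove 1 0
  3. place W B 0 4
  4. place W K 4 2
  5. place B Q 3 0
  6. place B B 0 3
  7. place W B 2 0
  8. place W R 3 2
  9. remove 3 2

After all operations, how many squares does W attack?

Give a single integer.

Op 1: place WB@(1,0)
Op 2: remove (1,0)
Op 3: place WB@(0,4)
Op 4: place WK@(4,2)
Op 5: place BQ@(3,0)
Op 6: place BB@(0,3)
Op 7: place WB@(2,0)
Op 8: place WR@(3,2)
Op 9: remove (3,2)
Per-piece attacks for W:
  WB@(0,4): attacks (1,3) (2,2) (3,1) (4,0)
  WB@(2,0): attacks (3,1) (4,2) (1,1) (0,2) [ray(1,1) blocked at (4,2)]
  WK@(4,2): attacks (4,3) (4,1) (3,2) (3,3) (3,1)
Union (11 distinct): (0,2) (1,1) (1,3) (2,2) (3,1) (3,2) (3,3) (4,0) (4,1) (4,2) (4,3)

Answer: 11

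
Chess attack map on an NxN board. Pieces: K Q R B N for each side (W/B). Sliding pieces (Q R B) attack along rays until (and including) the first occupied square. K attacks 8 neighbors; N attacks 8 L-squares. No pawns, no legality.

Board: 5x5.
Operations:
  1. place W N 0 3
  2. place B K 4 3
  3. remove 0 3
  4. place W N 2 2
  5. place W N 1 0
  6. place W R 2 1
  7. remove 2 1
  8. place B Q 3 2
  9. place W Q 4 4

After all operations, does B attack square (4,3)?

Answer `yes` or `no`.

Answer: yes

Derivation:
Op 1: place WN@(0,3)
Op 2: place BK@(4,3)
Op 3: remove (0,3)
Op 4: place WN@(2,2)
Op 5: place WN@(1,0)
Op 6: place WR@(2,1)
Op 7: remove (2,1)
Op 8: place BQ@(3,2)
Op 9: place WQ@(4,4)
Per-piece attacks for B:
  BQ@(3,2): attacks (3,3) (3,4) (3,1) (3,0) (4,2) (2,2) (4,3) (4,1) (2,3) (1,4) (2,1) (1,0) [ray(-1,0) blocked at (2,2); ray(1,1) blocked at (4,3); ray(-1,-1) blocked at (1,0)]
  BK@(4,3): attacks (4,4) (4,2) (3,3) (3,4) (3,2)
B attacks (4,3): yes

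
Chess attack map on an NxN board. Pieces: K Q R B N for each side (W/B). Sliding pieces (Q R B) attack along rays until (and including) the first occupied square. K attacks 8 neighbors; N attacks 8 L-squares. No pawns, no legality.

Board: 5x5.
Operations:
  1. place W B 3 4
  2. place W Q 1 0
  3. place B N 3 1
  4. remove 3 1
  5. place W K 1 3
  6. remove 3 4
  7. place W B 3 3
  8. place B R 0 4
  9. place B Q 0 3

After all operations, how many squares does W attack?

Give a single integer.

Answer: 20

Derivation:
Op 1: place WB@(3,4)
Op 2: place WQ@(1,0)
Op 3: place BN@(3,1)
Op 4: remove (3,1)
Op 5: place WK@(1,3)
Op 6: remove (3,4)
Op 7: place WB@(3,3)
Op 8: place BR@(0,4)
Op 9: place BQ@(0,3)
Per-piece attacks for W:
  WQ@(1,0): attacks (1,1) (1,2) (1,3) (2,0) (3,0) (4,0) (0,0) (2,1) (3,2) (4,3) (0,1) [ray(0,1) blocked at (1,3)]
  WK@(1,3): attacks (1,4) (1,2) (2,3) (0,3) (2,4) (2,2) (0,4) (0,2)
  WB@(3,3): attacks (4,4) (4,2) (2,4) (2,2) (1,1) (0,0)
Union (20 distinct): (0,0) (0,1) (0,2) (0,3) (0,4) (1,1) (1,2) (1,3) (1,4) (2,0) (2,1) (2,2) (2,3) (2,4) (3,0) (3,2) (4,0) (4,2) (4,3) (4,4)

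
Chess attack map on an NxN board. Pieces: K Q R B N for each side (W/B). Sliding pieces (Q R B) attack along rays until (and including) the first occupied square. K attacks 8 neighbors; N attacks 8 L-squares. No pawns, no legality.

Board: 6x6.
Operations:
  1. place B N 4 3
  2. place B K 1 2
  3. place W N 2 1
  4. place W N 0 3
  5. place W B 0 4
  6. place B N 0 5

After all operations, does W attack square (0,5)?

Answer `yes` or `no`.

Op 1: place BN@(4,3)
Op 2: place BK@(1,2)
Op 3: place WN@(2,1)
Op 4: place WN@(0,3)
Op 5: place WB@(0,4)
Op 6: place BN@(0,5)
Per-piece attacks for W:
  WN@(0,3): attacks (1,5) (2,4) (1,1) (2,2)
  WB@(0,4): attacks (1,5) (1,3) (2,2) (3,1) (4,0)
  WN@(2,1): attacks (3,3) (4,2) (1,3) (0,2) (4,0) (0,0)
W attacks (0,5): no

Answer: no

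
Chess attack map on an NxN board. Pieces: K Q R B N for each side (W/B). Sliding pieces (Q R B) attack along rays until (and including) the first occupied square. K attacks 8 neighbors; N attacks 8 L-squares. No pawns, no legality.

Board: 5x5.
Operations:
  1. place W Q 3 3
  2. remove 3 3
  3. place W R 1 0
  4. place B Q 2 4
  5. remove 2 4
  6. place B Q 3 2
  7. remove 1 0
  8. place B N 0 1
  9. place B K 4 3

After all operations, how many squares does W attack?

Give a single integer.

Op 1: place WQ@(3,3)
Op 2: remove (3,3)
Op 3: place WR@(1,0)
Op 4: place BQ@(2,4)
Op 5: remove (2,4)
Op 6: place BQ@(3,2)
Op 7: remove (1,0)
Op 8: place BN@(0,1)
Op 9: place BK@(4,3)
Per-piece attacks for W:
Union (0 distinct): (none)

Answer: 0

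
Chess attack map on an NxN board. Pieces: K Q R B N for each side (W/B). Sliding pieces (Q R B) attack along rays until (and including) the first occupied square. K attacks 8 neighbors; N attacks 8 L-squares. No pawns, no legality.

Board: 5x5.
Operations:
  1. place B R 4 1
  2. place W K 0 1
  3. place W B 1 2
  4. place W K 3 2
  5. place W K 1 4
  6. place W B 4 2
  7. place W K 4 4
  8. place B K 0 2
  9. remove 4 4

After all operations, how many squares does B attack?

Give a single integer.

Op 1: place BR@(4,1)
Op 2: place WK@(0,1)
Op 3: place WB@(1,2)
Op 4: place WK@(3,2)
Op 5: place WK@(1,4)
Op 6: place WB@(4,2)
Op 7: place WK@(4,4)
Op 8: place BK@(0,2)
Op 9: remove (4,4)
Per-piece attacks for B:
  BK@(0,2): attacks (0,3) (0,1) (1,2) (1,3) (1,1)
  BR@(4,1): attacks (4,2) (4,0) (3,1) (2,1) (1,1) (0,1) [ray(0,1) blocked at (4,2); ray(-1,0) blocked at (0,1)]
Union (9 distinct): (0,1) (0,3) (1,1) (1,2) (1,3) (2,1) (3,1) (4,0) (4,2)

Answer: 9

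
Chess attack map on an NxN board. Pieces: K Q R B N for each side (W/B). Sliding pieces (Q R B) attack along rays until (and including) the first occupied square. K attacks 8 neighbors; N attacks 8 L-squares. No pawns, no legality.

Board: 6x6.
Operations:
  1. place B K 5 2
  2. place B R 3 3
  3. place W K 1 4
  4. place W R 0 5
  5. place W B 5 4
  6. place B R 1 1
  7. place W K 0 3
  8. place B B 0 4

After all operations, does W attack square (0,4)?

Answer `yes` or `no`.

Op 1: place BK@(5,2)
Op 2: place BR@(3,3)
Op 3: place WK@(1,4)
Op 4: place WR@(0,5)
Op 5: place WB@(5,4)
Op 6: place BR@(1,1)
Op 7: place WK@(0,3)
Op 8: place BB@(0,4)
Per-piece attacks for W:
  WK@(0,3): attacks (0,4) (0,2) (1,3) (1,4) (1,2)
  WR@(0,5): attacks (0,4) (1,5) (2,5) (3,5) (4,5) (5,5) [ray(0,-1) blocked at (0,4)]
  WK@(1,4): attacks (1,5) (1,3) (2,4) (0,4) (2,5) (2,3) (0,5) (0,3)
  WB@(5,4): attacks (4,5) (4,3) (3,2) (2,1) (1,0)
W attacks (0,4): yes

Answer: yes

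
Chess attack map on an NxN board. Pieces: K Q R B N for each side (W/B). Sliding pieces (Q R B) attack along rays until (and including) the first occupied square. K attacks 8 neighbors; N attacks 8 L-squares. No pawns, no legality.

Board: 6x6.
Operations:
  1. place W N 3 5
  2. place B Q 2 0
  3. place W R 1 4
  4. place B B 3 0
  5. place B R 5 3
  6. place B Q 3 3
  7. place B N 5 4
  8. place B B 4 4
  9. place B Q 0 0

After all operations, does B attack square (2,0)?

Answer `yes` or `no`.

Answer: yes

Derivation:
Op 1: place WN@(3,5)
Op 2: place BQ@(2,0)
Op 3: place WR@(1,4)
Op 4: place BB@(3,0)
Op 5: place BR@(5,3)
Op 6: place BQ@(3,3)
Op 7: place BN@(5,4)
Op 8: place BB@(4,4)
Op 9: place BQ@(0,0)
Per-piece attacks for B:
  BQ@(0,0): attacks (0,1) (0,2) (0,3) (0,4) (0,5) (1,0) (2,0) (1,1) (2,2) (3,3) [ray(1,0) blocked at (2,0); ray(1,1) blocked at (3,3)]
  BQ@(2,0): attacks (2,1) (2,2) (2,3) (2,4) (2,5) (3,0) (1,0) (0,0) (3,1) (4,2) (5,3) (1,1) (0,2) [ray(1,0) blocked at (3,0); ray(-1,0) blocked at (0,0); ray(1,1) blocked at (5,3)]
  BB@(3,0): attacks (4,1) (5,2) (2,1) (1,2) (0,3)
  BQ@(3,3): attacks (3,4) (3,5) (3,2) (3,1) (3,0) (4,3) (5,3) (2,3) (1,3) (0,3) (4,4) (4,2) (5,1) (2,4) (1,5) (2,2) (1,1) (0,0) [ray(0,1) blocked at (3,5); ray(0,-1) blocked at (3,0); ray(1,0) blocked at (5,3); ray(1,1) blocked at (4,4); ray(-1,-1) blocked at (0,0)]
  BB@(4,4): attacks (5,5) (5,3) (3,5) (3,3) [ray(1,-1) blocked at (5,3); ray(-1,1) blocked at (3,5); ray(-1,-1) blocked at (3,3)]
  BR@(5,3): attacks (5,4) (5,2) (5,1) (5,0) (4,3) (3,3) [ray(0,1) blocked at (5,4); ray(-1,0) blocked at (3,3)]
  BN@(5,4): attacks (3,5) (4,2) (3,3)
B attacks (2,0): yes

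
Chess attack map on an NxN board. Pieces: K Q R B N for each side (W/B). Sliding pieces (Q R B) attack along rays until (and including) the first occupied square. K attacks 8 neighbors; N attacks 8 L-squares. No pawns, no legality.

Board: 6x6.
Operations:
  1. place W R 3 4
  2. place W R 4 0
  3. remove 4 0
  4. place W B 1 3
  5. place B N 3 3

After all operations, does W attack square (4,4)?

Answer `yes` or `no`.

Op 1: place WR@(3,4)
Op 2: place WR@(4,0)
Op 3: remove (4,0)
Op 4: place WB@(1,3)
Op 5: place BN@(3,3)
Per-piece attacks for W:
  WB@(1,3): attacks (2,4) (3,5) (2,2) (3,1) (4,0) (0,4) (0,2)
  WR@(3,4): attacks (3,5) (3,3) (4,4) (5,4) (2,4) (1,4) (0,4) [ray(0,-1) blocked at (3,3)]
W attacks (4,4): yes

Answer: yes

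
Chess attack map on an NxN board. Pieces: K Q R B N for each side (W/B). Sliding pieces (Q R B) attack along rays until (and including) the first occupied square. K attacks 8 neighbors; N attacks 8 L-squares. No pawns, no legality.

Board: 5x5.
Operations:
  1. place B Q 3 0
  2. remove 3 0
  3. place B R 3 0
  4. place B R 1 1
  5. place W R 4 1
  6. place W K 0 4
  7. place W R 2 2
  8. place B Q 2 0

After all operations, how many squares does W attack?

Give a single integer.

Op 1: place BQ@(3,0)
Op 2: remove (3,0)
Op 3: place BR@(3,0)
Op 4: place BR@(1,1)
Op 5: place WR@(4,1)
Op 6: place WK@(0,4)
Op 7: place WR@(2,2)
Op 8: place BQ@(2,0)
Per-piece attacks for W:
  WK@(0,4): attacks (0,3) (1,4) (1,3)
  WR@(2,2): attacks (2,3) (2,4) (2,1) (2,0) (3,2) (4,2) (1,2) (0,2) [ray(0,-1) blocked at (2,0)]
  WR@(4,1): attacks (4,2) (4,3) (4,4) (4,0) (3,1) (2,1) (1,1) [ray(-1,0) blocked at (1,1)]
Union (16 distinct): (0,2) (0,3) (1,1) (1,2) (1,3) (1,4) (2,0) (2,1) (2,3) (2,4) (3,1) (3,2) (4,0) (4,2) (4,3) (4,4)

Answer: 16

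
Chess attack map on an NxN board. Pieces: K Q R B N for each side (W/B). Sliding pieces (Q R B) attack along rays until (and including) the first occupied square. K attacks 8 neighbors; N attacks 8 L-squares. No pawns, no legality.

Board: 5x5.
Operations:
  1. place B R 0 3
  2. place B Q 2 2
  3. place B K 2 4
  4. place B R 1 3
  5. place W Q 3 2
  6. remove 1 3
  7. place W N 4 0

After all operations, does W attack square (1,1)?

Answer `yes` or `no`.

Answer: no

Derivation:
Op 1: place BR@(0,3)
Op 2: place BQ@(2,2)
Op 3: place BK@(2,4)
Op 4: place BR@(1,3)
Op 5: place WQ@(3,2)
Op 6: remove (1,3)
Op 7: place WN@(4,0)
Per-piece attacks for W:
  WQ@(3,2): attacks (3,3) (3,4) (3,1) (3,0) (4,2) (2,2) (4,3) (4,1) (2,3) (1,4) (2,1) (1,0) [ray(-1,0) blocked at (2,2)]
  WN@(4,0): attacks (3,2) (2,1)
W attacks (1,1): no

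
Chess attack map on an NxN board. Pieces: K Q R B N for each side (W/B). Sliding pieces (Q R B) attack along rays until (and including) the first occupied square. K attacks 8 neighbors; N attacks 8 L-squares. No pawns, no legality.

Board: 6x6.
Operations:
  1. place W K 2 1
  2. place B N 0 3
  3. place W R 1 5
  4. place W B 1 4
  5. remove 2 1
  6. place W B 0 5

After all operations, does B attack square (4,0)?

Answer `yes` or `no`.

Op 1: place WK@(2,1)
Op 2: place BN@(0,3)
Op 3: place WR@(1,5)
Op 4: place WB@(1,4)
Op 5: remove (2,1)
Op 6: place WB@(0,5)
Per-piece attacks for B:
  BN@(0,3): attacks (1,5) (2,4) (1,1) (2,2)
B attacks (4,0): no

Answer: no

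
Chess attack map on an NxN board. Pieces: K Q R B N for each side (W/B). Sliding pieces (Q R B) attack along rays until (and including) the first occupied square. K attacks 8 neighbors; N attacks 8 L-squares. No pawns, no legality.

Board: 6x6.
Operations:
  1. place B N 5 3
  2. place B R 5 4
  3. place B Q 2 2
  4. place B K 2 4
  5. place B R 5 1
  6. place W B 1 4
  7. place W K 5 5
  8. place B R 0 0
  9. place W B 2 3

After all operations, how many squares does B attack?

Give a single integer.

Op 1: place BN@(5,3)
Op 2: place BR@(5,4)
Op 3: place BQ@(2,2)
Op 4: place BK@(2,4)
Op 5: place BR@(5,1)
Op 6: place WB@(1,4)
Op 7: place WK@(5,5)
Op 8: place BR@(0,0)
Op 9: place WB@(2,3)
Per-piece attacks for B:
  BR@(0,0): attacks (0,1) (0,2) (0,3) (0,4) (0,5) (1,0) (2,0) (3,0) (4,0) (5,0)
  BQ@(2,2): attacks (2,3) (2,1) (2,0) (3,2) (4,2) (5,2) (1,2) (0,2) (3,3) (4,4) (5,5) (3,1) (4,0) (1,3) (0,4) (1,1) (0,0) [ray(0,1) blocked at (2,3); ray(1,1) blocked at (5,5); ray(-1,-1) blocked at (0,0)]
  BK@(2,4): attacks (2,5) (2,3) (3,4) (1,4) (3,5) (3,3) (1,5) (1,3)
  BR@(5,1): attacks (5,2) (5,3) (5,0) (4,1) (3,1) (2,1) (1,1) (0,1) [ray(0,1) blocked at (5,3)]
  BN@(5,3): attacks (4,5) (3,4) (4,1) (3,2)
  BR@(5,4): attacks (5,5) (5,3) (4,4) (3,4) (2,4) [ray(0,1) blocked at (5,5); ray(0,-1) blocked at (5,3); ray(-1,0) blocked at (2,4)]
Union (32 distinct): (0,0) (0,1) (0,2) (0,3) (0,4) (0,5) (1,0) (1,1) (1,2) (1,3) (1,4) (1,5) (2,0) (2,1) (2,3) (2,4) (2,5) (3,0) (3,1) (3,2) (3,3) (3,4) (3,5) (4,0) (4,1) (4,2) (4,4) (4,5) (5,0) (5,2) (5,3) (5,5)

Answer: 32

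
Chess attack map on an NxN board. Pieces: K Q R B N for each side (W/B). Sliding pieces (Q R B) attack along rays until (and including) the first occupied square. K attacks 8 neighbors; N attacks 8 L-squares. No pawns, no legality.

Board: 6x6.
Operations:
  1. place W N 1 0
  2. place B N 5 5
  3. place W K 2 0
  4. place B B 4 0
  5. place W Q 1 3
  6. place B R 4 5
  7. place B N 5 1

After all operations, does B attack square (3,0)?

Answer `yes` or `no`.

Answer: yes

Derivation:
Op 1: place WN@(1,0)
Op 2: place BN@(5,5)
Op 3: place WK@(2,0)
Op 4: place BB@(4,0)
Op 5: place WQ@(1,3)
Op 6: place BR@(4,5)
Op 7: place BN@(5,1)
Per-piece attacks for B:
  BB@(4,0): attacks (5,1) (3,1) (2,2) (1,3) [ray(1,1) blocked at (5,1); ray(-1,1) blocked at (1,3)]
  BR@(4,5): attacks (4,4) (4,3) (4,2) (4,1) (4,0) (5,5) (3,5) (2,5) (1,5) (0,5) [ray(0,-1) blocked at (4,0); ray(1,0) blocked at (5,5)]
  BN@(5,1): attacks (4,3) (3,2) (3,0)
  BN@(5,5): attacks (4,3) (3,4)
B attacks (3,0): yes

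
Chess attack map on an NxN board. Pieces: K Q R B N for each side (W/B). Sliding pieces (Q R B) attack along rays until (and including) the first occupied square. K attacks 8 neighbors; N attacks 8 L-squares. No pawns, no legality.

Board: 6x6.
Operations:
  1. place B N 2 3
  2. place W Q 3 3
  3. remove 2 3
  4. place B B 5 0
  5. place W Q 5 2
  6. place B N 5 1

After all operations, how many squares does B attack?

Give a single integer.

Op 1: place BN@(2,3)
Op 2: place WQ@(3,3)
Op 3: remove (2,3)
Op 4: place BB@(5,0)
Op 5: place WQ@(5,2)
Op 6: place BN@(5,1)
Per-piece attacks for B:
  BB@(5,0): attacks (4,1) (3,2) (2,3) (1,4) (0,5)
  BN@(5,1): attacks (4,3) (3,2) (3,0)
Union (7 distinct): (0,5) (1,4) (2,3) (3,0) (3,2) (4,1) (4,3)

Answer: 7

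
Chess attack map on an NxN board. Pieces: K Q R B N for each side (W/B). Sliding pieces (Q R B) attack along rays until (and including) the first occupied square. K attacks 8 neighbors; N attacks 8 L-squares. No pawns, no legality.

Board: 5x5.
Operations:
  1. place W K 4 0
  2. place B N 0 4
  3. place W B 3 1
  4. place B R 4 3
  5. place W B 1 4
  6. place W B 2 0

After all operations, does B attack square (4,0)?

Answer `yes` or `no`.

Answer: yes

Derivation:
Op 1: place WK@(4,0)
Op 2: place BN@(0,4)
Op 3: place WB@(3,1)
Op 4: place BR@(4,3)
Op 5: place WB@(1,4)
Op 6: place WB@(2,0)
Per-piece attacks for B:
  BN@(0,4): attacks (1,2) (2,3)
  BR@(4,3): attacks (4,4) (4,2) (4,1) (4,0) (3,3) (2,3) (1,3) (0,3) [ray(0,-1) blocked at (4,0)]
B attacks (4,0): yes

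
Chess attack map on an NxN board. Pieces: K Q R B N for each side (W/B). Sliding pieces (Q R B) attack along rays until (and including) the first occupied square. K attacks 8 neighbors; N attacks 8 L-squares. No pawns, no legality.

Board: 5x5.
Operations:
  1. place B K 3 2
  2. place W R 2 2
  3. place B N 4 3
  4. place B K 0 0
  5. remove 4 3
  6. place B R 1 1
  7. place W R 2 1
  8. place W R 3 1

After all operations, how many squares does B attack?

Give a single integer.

Op 1: place BK@(3,2)
Op 2: place WR@(2,2)
Op 3: place BN@(4,3)
Op 4: place BK@(0,0)
Op 5: remove (4,3)
Op 6: place BR@(1,1)
Op 7: place WR@(2,1)
Op 8: place WR@(3,1)
Per-piece attacks for B:
  BK@(0,0): attacks (0,1) (1,0) (1,1)
  BR@(1,1): attacks (1,2) (1,3) (1,4) (1,0) (2,1) (0,1) [ray(1,0) blocked at (2,1)]
  BK@(3,2): attacks (3,3) (3,1) (4,2) (2,2) (4,3) (4,1) (2,3) (2,1)
Union (14 distinct): (0,1) (1,0) (1,1) (1,2) (1,3) (1,4) (2,1) (2,2) (2,3) (3,1) (3,3) (4,1) (4,2) (4,3)

Answer: 14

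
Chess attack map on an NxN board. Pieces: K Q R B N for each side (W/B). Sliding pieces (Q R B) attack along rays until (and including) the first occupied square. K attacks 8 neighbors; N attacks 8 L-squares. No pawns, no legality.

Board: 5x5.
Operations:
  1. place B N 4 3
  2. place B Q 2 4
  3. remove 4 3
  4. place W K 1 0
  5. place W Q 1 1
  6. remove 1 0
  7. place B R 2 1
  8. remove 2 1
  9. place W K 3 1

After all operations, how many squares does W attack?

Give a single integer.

Op 1: place BN@(4,3)
Op 2: place BQ@(2,4)
Op 3: remove (4,3)
Op 4: place WK@(1,0)
Op 5: place WQ@(1,1)
Op 6: remove (1,0)
Op 7: place BR@(2,1)
Op 8: remove (2,1)
Op 9: place WK@(3,1)
Per-piece attacks for W:
  WQ@(1,1): attacks (1,2) (1,3) (1,4) (1,0) (2,1) (3,1) (0,1) (2,2) (3,3) (4,4) (2,0) (0,2) (0,0) [ray(1,0) blocked at (3,1)]
  WK@(3,1): attacks (3,2) (3,0) (4,1) (2,1) (4,2) (4,0) (2,2) (2,0)
Union (18 distinct): (0,0) (0,1) (0,2) (1,0) (1,2) (1,3) (1,4) (2,0) (2,1) (2,2) (3,0) (3,1) (3,2) (3,3) (4,0) (4,1) (4,2) (4,4)

Answer: 18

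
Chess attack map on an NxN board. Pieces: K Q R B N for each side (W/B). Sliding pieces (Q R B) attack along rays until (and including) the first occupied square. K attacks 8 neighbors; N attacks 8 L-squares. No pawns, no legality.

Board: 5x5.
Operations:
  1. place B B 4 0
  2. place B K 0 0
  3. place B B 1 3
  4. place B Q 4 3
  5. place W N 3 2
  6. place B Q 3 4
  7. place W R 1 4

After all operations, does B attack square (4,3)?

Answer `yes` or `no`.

Answer: yes

Derivation:
Op 1: place BB@(4,0)
Op 2: place BK@(0,0)
Op 3: place BB@(1,3)
Op 4: place BQ@(4,3)
Op 5: place WN@(3,2)
Op 6: place BQ@(3,4)
Op 7: place WR@(1,4)
Per-piece attacks for B:
  BK@(0,0): attacks (0,1) (1,0) (1,1)
  BB@(1,3): attacks (2,4) (2,2) (3,1) (4,0) (0,4) (0,2) [ray(1,-1) blocked at (4,0)]
  BQ@(3,4): attacks (3,3) (3,2) (4,4) (2,4) (1,4) (4,3) (2,3) (1,2) (0,1) [ray(0,-1) blocked at (3,2); ray(-1,0) blocked at (1,4); ray(1,-1) blocked at (4,3)]
  BB@(4,0): attacks (3,1) (2,2) (1,3) [ray(-1,1) blocked at (1,3)]
  BQ@(4,3): attacks (4,4) (4,2) (4,1) (4,0) (3,3) (2,3) (1,3) (3,4) (3,2) [ray(0,-1) blocked at (4,0); ray(-1,0) blocked at (1,3); ray(-1,1) blocked at (3,4); ray(-1,-1) blocked at (3,2)]
B attacks (4,3): yes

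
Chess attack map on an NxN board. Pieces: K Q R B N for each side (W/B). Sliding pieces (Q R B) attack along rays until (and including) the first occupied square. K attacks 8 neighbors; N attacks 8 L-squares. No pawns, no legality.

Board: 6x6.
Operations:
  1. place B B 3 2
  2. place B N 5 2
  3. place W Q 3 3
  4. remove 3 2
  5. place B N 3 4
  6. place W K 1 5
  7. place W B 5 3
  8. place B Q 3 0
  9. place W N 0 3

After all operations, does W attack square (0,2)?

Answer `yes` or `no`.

Op 1: place BB@(3,2)
Op 2: place BN@(5,2)
Op 3: place WQ@(3,3)
Op 4: remove (3,2)
Op 5: place BN@(3,4)
Op 6: place WK@(1,5)
Op 7: place WB@(5,3)
Op 8: place BQ@(3,0)
Op 9: place WN@(0,3)
Per-piece attacks for W:
  WN@(0,3): attacks (1,5) (2,4) (1,1) (2,2)
  WK@(1,5): attacks (1,4) (2,5) (0,5) (2,4) (0,4)
  WQ@(3,3): attacks (3,4) (3,2) (3,1) (3,0) (4,3) (5,3) (2,3) (1,3) (0,3) (4,4) (5,5) (4,2) (5,1) (2,4) (1,5) (2,2) (1,1) (0,0) [ray(0,1) blocked at (3,4); ray(0,-1) blocked at (3,0); ray(1,0) blocked at (5,3); ray(-1,0) blocked at (0,3); ray(-1,1) blocked at (1,5)]
  WB@(5,3): attacks (4,4) (3,5) (4,2) (3,1) (2,0)
W attacks (0,2): no

Answer: no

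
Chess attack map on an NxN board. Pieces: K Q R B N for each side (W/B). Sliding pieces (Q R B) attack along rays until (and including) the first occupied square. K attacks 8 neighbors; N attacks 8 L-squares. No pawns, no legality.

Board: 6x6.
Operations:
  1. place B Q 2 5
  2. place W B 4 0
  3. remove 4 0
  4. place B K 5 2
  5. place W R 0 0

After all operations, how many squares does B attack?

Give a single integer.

Op 1: place BQ@(2,5)
Op 2: place WB@(4,0)
Op 3: remove (4,0)
Op 4: place BK@(5,2)
Op 5: place WR@(0,0)
Per-piece attacks for B:
  BQ@(2,5): attacks (2,4) (2,3) (2,2) (2,1) (2,0) (3,5) (4,5) (5,5) (1,5) (0,5) (3,4) (4,3) (5,2) (1,4) (0,3) [ray(1,-1) blocked at (5,2)]
  BK@(5,2): attacks (5,3) (5,1) (4,2) (4,3) (4,1)
Union (19 distinct): (0,3) (0,5) (1,4) (1,5) (2,0) (2,1) (2,2) (2,3) (2,4) (3,4) (3,5) (4,1) (4,2) (4,3) (4,5) (5,1) (5,2) (5,3) (5,5)

Answer: 19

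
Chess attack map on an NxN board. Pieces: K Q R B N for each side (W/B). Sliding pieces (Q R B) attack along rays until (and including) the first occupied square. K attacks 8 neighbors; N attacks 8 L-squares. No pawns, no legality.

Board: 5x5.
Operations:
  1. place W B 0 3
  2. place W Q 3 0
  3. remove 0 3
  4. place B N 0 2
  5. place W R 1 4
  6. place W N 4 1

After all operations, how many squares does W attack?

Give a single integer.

Answer: 18

Derivation:
Op 1: place WB@(0,3)
Op 2: place WQ@(3,0)
Op 3: remove (0,3)
Op 4: place BN@(0,2)
Op 5: place WR@(1,4)
Op 6: place WN@(4,1)
Per-piece attacks for W:
  WR@(1,4): attacks (1,3) (1,2) (1,1) (1,0) (2,4) (3,4) (4,4) (0,4)
  WQ@(3,0): attacks (3,1) (3,2) (3,3) (3,4) (4,0) (2,0) (1,0) (0,0) (4,1) (2,1) (1,2) (0,3) [ray(1,1) blocked at (4,1)]
  WN@(4,1): attacks (3,3) (2,2) (2,0)
Union (18 distinct): (0,0) (0,3) (0,4) (1,0) (1,1) (1,2) (1,3) (2,0) (2,1) (2,2) (2,4) (3,1) (3,2) (3,3) (3,4) (4,0) (4,1) (4,4)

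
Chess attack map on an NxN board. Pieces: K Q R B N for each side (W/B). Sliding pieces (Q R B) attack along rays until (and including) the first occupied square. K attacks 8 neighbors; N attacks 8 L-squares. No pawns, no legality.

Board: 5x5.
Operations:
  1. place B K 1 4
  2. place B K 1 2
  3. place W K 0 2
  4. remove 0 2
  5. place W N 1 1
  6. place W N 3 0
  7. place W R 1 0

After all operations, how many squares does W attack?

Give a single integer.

Answer: 9

Derivation:
Op 1: place BK@(1,4)
Op 2: place BK@(1,2)
Op 3: place WK@(0,2)
Op 4: remove (0,2)
Op 5: place WN@(1,1)
Op 6: place WN@(3,0)
Op 7: place WR@(1,0)
Per-piece attacks for W:
  WR@(1,0): attacks (1,1) (2,0) (3,0) (0,0) [ray(0,1) blocked at (1,1); ray(1,0) blocked at (3,0)]
  WN@(1,1): attacks (2,3) (3,2) (0,3) (3,0)
  WN@(3,0): attacks (4,2) (2,2) (1,1)
Union (9 distinct): (0,0) (0,3) (1,1) (2,0) (2,2) (2,3) (3,0) (3,2) (4,2)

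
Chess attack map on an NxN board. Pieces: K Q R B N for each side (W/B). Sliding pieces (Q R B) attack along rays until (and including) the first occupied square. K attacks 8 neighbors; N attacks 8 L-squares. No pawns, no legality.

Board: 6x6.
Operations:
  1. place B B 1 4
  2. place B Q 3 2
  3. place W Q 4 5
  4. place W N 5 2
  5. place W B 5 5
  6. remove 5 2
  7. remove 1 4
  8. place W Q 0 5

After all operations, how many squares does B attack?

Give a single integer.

Answer: 19

Derivation:
Op 1: place BB@(1,4)
Op 2: place BQ@(3,2)
Op 3: place WQ@(4,5)
Op 4: place WN@(5,2)
Op 5: place WB@(5,5)
Op 6: remove (5,2)
Op 7: remove (1,4)
Op 8: place WQ@(0,5)
Per-piece attacks for B:
  BQ@(3,2): attacks (3,3) (3,4) (3,5) (3,1) (3,0) (4,2) (5,2) (2,2) (1,2) (0,2) (4,3) (5,4) (4,1) (5,0) (2,3) (1,4) (0,5) (2,1) (1,0) [ray(-1,1) blocked at (0,5)]
Union (19 distinct): (0,2) (0,5) (1,0) (1,2) (1,4) (2,1) (2,2) (2,3) (3,0) (3,1) (3,3) (3,4) (3,5) (4,1) (4,2) (4,3) (5,0) (5,2) (5,4)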